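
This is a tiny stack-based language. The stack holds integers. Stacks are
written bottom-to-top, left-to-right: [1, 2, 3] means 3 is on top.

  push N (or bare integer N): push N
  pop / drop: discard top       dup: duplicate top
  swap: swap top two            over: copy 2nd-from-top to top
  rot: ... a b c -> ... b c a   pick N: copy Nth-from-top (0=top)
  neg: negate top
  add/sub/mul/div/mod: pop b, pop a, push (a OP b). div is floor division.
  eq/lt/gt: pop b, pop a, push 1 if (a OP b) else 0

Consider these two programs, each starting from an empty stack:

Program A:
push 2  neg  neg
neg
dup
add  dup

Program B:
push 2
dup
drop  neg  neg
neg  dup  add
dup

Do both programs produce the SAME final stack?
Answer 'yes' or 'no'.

Program A trace:
  After 'push 2': [2]
  After 'neg': [-2]
  After 'neg': [2]
  After 'neg': [-2]
  After 'dup': [-2, -2]
  After 'add': [-4]
  After 'dup': [-4, -4]
Program A final stack: [-4, -4]

Program B trace:
  After 'push 2': [2]
  After 'dup': [2, 2]
  After 'drop': [2]
  After 'neg': [-2]
  After 'neg': [2]
  After 'neg': [-2]
  After 'dup': [-2, -2]
  After 'add': [-4]
  After 'dup': [-4, -4]
Program B final stack: [-4, -4]
Same: yes

Answer: yes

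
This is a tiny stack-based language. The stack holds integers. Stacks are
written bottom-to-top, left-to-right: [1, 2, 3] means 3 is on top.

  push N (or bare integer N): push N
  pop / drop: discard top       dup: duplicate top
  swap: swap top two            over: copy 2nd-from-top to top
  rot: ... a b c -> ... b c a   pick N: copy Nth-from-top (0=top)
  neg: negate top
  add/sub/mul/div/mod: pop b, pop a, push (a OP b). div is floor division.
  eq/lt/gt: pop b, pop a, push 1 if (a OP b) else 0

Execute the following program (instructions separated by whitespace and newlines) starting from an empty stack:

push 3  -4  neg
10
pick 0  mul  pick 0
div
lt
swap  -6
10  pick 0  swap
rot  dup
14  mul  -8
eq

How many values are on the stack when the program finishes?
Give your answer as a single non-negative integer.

Answer: 6

Derivation:
After 'push 3': stack = [3] (depth 1)
After 'push -4': stack = [3, -4] (depth 2)
After 'neg': stack = [3, 4] (depth 2)
After 'push 10': stack = [3, 4, 10] (depth 3)
After 'pick 0': stack = [3, 4, 10, 10] (depth 4)
After 'mul': stack = [3, 4, 100] (depth 3)
After 'pick 0': stack = [3, 4, 100, 100] (depth 4)
After 'div': stack = [3, 4, 1] (depth 3)
After 'lt': stack = [3, 0] (depth 2)
After 'swap': stack = [0, 3] (depth 2)
After 'push -6': stack = [0, 3, -6] (depth 3)
After 'push 10': stack = [0, 3, -6, 10] (depth 4)
After 'pick 0': stack = [0, 3, -6, 10, 10] (depth 5)
After 'swap': stack = [0, 3, -6, 10, 10] (depth 5)
After 'rot': stack = [0, 3, 10, 10, -6] (depth 5)
After 'dup': stack = [0, 3, 10, 10, -6, -6] (depth 6)
After 'push 14': stack = [0, 3, 10, 10, -6, -6, 14] (depth 7)
After 'mul': stack = [0, 3, 10, 10, -6, -84] (depth 6)
After 'push -8': stack = [0, 3, 10, 10, -6, -84, -8] (depth 7)
After 'eq': stack = [0, 3, 10, 10, -6, 0] (depth 6)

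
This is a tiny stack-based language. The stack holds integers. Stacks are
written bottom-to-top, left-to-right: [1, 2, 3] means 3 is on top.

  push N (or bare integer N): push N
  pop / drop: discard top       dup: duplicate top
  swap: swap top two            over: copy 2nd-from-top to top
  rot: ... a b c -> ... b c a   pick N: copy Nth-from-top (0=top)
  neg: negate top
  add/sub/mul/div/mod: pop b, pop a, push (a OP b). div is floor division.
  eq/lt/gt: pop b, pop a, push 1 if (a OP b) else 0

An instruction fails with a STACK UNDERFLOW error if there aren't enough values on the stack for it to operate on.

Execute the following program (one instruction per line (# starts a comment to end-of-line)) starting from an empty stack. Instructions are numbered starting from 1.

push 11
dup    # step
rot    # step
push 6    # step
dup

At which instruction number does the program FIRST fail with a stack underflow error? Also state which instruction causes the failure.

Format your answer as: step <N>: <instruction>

Answer: step 3: rot

Derivation:
Step 1 ('push 11'): stack = [11], depth = 1
Step 2 ('dup'): stack = [11, 11], depth = 2
Step 3 ('rot'): needs 3 value(s) but depth is 2 — STACK UNDERFLOW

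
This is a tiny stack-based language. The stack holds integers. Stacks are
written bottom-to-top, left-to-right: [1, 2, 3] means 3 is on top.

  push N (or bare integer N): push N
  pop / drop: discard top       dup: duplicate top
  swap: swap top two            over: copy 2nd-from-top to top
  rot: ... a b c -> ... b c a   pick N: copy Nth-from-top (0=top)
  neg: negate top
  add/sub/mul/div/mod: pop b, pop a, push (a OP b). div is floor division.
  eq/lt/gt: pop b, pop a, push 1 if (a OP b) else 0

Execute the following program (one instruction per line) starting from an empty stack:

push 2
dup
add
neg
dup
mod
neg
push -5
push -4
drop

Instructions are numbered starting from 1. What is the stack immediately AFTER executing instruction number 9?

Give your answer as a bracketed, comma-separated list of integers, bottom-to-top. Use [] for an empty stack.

Answer: [0, -5, -4]

Derivation:
Step 1 ('push 2'): [2]
Step 2 ('dup'): [2, 2]
Step 3 ('add'): [4]
Step 4 ('neg'): [-4]
Step 5 ('dup'): [-4, -4]
Step 6 ('mod'): [0]
Step 7 ('neg'): [0]
Step 8 ('push -5'): [0, -5]
Step 9 ('push -4'): [0, -5, -4]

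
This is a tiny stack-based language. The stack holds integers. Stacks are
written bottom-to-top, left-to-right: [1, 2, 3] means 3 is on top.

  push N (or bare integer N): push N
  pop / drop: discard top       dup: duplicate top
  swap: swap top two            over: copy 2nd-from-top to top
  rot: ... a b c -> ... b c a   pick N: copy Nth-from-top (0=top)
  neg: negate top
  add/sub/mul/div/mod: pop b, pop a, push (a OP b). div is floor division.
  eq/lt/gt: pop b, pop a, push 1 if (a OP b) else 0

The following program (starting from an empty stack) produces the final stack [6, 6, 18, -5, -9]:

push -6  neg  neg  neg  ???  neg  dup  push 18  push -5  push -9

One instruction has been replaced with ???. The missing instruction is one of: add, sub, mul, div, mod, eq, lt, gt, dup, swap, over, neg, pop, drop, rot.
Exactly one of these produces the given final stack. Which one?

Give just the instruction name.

Answer: neg

Derivation:
Stack before ???: [6]
Stack after ???:  [-6]
The instruction that transforms [6] -> [-6] is: neg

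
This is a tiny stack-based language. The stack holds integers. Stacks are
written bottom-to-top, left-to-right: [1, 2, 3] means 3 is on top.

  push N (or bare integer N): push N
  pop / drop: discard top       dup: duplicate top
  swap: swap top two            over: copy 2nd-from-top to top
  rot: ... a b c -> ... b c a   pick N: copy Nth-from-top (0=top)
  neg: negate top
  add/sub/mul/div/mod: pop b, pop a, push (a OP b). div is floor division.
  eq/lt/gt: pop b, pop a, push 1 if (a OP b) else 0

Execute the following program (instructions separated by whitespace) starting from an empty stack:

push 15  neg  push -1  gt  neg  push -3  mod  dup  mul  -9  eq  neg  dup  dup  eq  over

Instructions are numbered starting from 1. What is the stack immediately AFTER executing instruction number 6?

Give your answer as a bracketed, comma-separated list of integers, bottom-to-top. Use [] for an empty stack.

Step 1 ('push 15'): [15]
Step 2 ('neg'): [-15]
Step 3 ('push -1'): [-15, -1]
Step 4 ('gt'): [0]
Step 5 ('neg'): [0]
Step 6 ('push -3'): [0, -3]

Answer: [0, -3]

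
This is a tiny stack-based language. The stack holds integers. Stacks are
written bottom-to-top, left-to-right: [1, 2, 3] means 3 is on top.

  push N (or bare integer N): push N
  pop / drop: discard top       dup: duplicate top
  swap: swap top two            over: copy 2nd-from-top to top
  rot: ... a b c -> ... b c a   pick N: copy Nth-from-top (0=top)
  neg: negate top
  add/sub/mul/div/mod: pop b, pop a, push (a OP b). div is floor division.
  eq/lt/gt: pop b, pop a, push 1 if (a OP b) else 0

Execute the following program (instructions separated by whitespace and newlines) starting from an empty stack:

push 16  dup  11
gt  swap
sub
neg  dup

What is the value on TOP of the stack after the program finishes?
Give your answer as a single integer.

After 'push 16': [16]
After 'dup': [16, 16]
After 'push 11': [16, 16, 11]
After 'gt': [16, 1]
After 'swap': [1, 16]
After 'sub': [-15]
After 'neg': [15]
After 'dup': [15, 15]

Answer: 15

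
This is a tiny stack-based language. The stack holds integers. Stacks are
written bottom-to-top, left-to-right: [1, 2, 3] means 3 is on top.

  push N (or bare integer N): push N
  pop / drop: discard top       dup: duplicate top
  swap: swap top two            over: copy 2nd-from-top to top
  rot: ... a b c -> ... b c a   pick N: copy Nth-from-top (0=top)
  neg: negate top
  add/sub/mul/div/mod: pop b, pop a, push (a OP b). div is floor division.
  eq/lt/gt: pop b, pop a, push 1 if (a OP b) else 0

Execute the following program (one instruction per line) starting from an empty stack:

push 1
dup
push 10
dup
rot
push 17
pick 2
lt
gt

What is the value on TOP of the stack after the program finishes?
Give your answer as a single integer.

Answer: 1

Derivation:
After 'push 1': [1]
After 'dup': [1, 1]
After 'push 10': [1, 1, 10]
After 'dup': [1, 1, 10, 10]
After 'rot': [1, 10, 10, 1]
After 'push 17': [1, 10, 10, 1, 17]
After 'pick 2': [1, 10, 10, 1, 17, 10]
After 'lt': [1, 10, 10, 1, 0]
After 'gt': [1, 10, 10, 1]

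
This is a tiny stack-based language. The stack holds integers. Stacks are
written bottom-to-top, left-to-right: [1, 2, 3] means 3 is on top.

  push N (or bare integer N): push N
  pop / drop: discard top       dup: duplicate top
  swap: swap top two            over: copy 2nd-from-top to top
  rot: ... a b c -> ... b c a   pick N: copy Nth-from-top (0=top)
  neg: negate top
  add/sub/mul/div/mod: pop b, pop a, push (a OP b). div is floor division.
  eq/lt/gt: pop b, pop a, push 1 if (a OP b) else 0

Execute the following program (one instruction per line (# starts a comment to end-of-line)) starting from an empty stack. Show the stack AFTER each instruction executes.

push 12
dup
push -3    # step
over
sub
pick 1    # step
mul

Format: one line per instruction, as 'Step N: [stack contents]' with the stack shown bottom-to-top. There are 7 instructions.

Step 1: [12]
Step 2: [12, 12]
Step 3: [12, 12, -3]
Step 4: [12, 12, -3, 12]
Step 5: [12, 12, -15]
Step 6: [12, 12, -15, 12]
Step 7: [12, 12, -180]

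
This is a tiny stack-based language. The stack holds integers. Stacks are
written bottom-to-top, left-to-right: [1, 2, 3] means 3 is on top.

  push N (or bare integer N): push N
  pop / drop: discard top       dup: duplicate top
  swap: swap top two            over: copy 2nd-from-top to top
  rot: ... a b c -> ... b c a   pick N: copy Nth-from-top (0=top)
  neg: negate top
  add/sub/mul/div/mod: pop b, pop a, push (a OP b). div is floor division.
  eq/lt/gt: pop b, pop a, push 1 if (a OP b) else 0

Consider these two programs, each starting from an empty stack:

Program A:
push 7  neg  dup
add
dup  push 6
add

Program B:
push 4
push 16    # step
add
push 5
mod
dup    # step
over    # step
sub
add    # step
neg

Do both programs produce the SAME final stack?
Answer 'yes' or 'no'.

Answer: no

Derivation:
Program A trace:
  After 'push 7': [7]
  After 'neg': [-7]
  After 'dup': [-7, -7]
  After 'add': [-14]
  After 'dup': [-14, -14]
  After 'push 6': [-14, -14, 6]
  After 'add': [-14, -8]
Program A final stack: [-14, -8]

Program B trace:
  After 'push 4': [4]
  After 'push 16': [4, 16]
  After 'add': [20]
  After 'push 5': [20, 5]
  After 'mod': [0]
  After 'dup': [0, 0]
  After 'over': [0, 0, 0]
  After 'sub': [0, 0]
  After 'add': [0]
  After 'neg': [0]
Program B final stack: [0]
Same: no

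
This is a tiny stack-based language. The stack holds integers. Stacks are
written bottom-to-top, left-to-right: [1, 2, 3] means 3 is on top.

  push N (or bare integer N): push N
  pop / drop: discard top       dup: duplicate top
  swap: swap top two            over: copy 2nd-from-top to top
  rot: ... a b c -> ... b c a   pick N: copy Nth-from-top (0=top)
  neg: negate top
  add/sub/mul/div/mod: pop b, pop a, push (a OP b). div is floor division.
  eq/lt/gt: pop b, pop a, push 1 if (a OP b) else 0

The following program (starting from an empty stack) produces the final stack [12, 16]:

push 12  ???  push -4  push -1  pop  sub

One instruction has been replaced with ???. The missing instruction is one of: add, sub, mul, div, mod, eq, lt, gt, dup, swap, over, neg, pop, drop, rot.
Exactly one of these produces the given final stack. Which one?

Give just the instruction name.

Stack before ???: [12]
Stack after ???:  [12, 12]
The instruction that transforms [12] -> [12, 12] is: dup

Answer: dup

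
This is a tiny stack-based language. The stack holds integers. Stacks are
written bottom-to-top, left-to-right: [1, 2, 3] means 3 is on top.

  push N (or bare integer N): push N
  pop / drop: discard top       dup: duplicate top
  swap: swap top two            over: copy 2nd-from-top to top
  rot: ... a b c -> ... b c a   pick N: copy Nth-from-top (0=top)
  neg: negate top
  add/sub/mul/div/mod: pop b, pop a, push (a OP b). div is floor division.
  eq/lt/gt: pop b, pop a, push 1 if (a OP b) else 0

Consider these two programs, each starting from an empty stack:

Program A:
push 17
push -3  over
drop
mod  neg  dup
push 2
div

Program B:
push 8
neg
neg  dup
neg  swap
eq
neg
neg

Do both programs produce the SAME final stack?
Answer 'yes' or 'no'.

Answer: no

Derivation:
Program A trace:
  After 'push 17': [17]
  After 'push -3': [17, -3]
  After 'over': [17, -3, 17]
  After 'drop': [17, -3]
  After 'mod': [-1]
  After 'neg': [1]
  After 'dup': [1, 1]
  After 'push 2': [1, 1, 2]
  After 'div': [1, 0]
Program A final stack: [1, 0]

Program B trace:
  After 'push 8': [8]
  After 'neg': [-8]
  After 'neg': [8]
  After 'dup': [8, 8]
  After 'neg': [8, -8]
  After 'swap': [-8, 8]
  After 'eq': [0]
  After 'neg': [0]
  After 'neg': [0]
Program B final stack: [0]
Same: no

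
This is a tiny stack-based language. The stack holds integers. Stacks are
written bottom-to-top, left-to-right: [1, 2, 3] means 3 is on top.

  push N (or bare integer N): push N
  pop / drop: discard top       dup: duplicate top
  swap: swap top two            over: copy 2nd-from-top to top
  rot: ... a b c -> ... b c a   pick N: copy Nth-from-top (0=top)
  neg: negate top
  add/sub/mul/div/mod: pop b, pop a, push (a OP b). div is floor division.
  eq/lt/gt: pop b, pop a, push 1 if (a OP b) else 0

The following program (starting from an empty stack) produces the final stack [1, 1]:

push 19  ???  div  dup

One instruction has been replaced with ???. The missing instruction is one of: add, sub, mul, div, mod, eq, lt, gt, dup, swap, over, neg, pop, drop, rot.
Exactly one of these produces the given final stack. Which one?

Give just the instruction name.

Stack before ???: [19]
Stack after ???:  [19, 19]
The instruction that transforms [19] -> [19, 19] is: dup

Answer: dup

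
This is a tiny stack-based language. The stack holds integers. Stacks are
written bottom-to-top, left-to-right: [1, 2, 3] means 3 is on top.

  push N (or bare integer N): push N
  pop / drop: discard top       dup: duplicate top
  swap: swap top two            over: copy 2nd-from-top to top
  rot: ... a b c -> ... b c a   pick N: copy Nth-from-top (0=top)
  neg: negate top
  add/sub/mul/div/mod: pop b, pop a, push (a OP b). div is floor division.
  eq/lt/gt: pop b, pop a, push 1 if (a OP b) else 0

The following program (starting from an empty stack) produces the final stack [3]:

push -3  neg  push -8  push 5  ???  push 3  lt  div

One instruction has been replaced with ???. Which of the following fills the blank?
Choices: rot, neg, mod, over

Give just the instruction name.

Answer: mod

Derivation:
Stack before ???: [3, -8, 5]
Stack after ???:  [3, 2]
Checking each choice:
  rot: division by zero
  neg: produces [3, -8]
  mod: MATCH
  over: produces [3, -8, 5]


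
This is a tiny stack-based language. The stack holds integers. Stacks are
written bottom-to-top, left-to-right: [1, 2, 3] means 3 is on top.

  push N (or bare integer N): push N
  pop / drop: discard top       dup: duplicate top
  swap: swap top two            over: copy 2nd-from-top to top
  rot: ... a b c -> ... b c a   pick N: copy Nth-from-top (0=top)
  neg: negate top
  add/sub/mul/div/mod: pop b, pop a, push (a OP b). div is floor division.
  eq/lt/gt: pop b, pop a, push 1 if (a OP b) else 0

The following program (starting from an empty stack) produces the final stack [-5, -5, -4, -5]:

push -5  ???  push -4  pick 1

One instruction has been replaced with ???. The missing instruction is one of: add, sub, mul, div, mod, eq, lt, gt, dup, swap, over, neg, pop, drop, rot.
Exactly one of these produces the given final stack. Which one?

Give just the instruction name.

Stack before ???: [-5]
Stack after ???:  [-5, -5]
The instruction that transforms [-5] -> [-5, -5] is: dup

Answer: dup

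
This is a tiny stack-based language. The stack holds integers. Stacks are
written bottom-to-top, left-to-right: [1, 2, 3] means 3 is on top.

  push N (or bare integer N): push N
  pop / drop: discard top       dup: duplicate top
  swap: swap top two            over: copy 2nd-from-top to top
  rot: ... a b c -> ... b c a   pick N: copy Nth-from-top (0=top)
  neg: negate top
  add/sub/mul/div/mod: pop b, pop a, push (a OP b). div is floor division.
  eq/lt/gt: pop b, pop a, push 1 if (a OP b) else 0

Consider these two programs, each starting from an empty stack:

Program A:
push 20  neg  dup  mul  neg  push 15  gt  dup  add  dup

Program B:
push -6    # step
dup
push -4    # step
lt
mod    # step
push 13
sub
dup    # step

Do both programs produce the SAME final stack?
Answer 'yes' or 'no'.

Answer: no

Derivation:
Program A trace:
  After 'push 20': [20]
  After 'neg': [-20]
  After 'dup': [-20, -20]
  After 'mul': [400]
  After 'neg': [-400]
  After 'push 15': [-400, 15]
  After 'gt': [0]
  After 'dup': [0, 0]
  After 'add': [0]
  After 'dup': [0, 0]
Program A final stack: [0, 0]

Program B trace:
  After 'push -6': [-6]
  After 'dup': [-6, -6]
  After 'push -4': [-6, -6, -4]
  After 'lt': [-6, 1]
  After 'mod': [0]
  After 'push 13': [0, 13]
  After 'sub': [-13]
  After 'dup': [-13, -13]
Program B final stack: [-13, -13]
Same: no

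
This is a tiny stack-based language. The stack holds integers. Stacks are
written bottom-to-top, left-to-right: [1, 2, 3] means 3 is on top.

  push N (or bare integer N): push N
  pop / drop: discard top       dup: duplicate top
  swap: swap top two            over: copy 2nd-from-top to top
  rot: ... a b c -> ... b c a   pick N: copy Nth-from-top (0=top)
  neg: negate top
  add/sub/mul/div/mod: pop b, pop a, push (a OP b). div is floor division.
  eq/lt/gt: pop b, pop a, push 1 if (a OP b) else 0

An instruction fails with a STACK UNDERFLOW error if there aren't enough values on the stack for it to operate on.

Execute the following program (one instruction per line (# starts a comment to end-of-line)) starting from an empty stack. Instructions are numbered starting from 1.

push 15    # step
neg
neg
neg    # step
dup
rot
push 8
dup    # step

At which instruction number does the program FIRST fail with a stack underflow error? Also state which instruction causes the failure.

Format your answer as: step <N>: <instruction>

Step 1 ('push 15'): stack = [15], depth = 1
Step 2 ('neg'): stack = [-15], depth = 1
Step 3 ('neg'): stack = [15], depth = 1
Step 4 ('neg'): stack = [-15], depth = 1
Step 5 ('dup'): stack = [-15, -15], depth = 2
Step 6 ('rot'): needs 3 value(s) but depth is 2 — STACK UNDERFLOW

Answer: step 6: rot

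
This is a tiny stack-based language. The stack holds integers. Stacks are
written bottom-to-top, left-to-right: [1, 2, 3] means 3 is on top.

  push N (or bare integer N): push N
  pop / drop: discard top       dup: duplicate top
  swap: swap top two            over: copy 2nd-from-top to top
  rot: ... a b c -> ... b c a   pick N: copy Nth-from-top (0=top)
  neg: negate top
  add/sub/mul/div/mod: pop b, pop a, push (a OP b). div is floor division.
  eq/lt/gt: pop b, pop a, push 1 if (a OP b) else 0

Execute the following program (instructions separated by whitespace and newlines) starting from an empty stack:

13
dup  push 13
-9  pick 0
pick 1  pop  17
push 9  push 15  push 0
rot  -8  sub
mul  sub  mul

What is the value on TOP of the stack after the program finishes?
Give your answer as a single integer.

Answer: 255

Derivation:
After 'push 13': [13]
After 'dup': [13, 13]
After 'push 13': [13, 13, 13]
After 'push -9': [13, 13, 13, -9]
After 'pick 0': [13, 13, 13, -9, -9]
After 'pick 1': [13, 13, 13, -9, -9, -9]
After 'pop': [13, 13, 13, -9, -9]
After 'push 17': [13, 13, 13, -9, -9, 17]
After 'push 9': [13, 13, 13, -9, -9, 17, 9]
After 'push 15': [13, 13, 13, -9, -9, 17, 9, 15]
After 'push 0': [13, 13, 13, -9, -9, 17, 9, 15, 0]
After 'rot': [13, 13, 13, -9, -9, 17, 15, 0, 9]
After 'push -8': [13, 13, 13, -9, -9, 17, 15, 0, 9, -8]
After 'sub': [13, 13, 13, -9, -9, 17, 15, 0, 17]
After 'mul': [13, 13, 13, -9, -9, 17, 15, 0]
After 'sub': [13, 13, 13, -9, -9, 17, 15]
After 'mul': [13, 13, 13, -9, -9, 255]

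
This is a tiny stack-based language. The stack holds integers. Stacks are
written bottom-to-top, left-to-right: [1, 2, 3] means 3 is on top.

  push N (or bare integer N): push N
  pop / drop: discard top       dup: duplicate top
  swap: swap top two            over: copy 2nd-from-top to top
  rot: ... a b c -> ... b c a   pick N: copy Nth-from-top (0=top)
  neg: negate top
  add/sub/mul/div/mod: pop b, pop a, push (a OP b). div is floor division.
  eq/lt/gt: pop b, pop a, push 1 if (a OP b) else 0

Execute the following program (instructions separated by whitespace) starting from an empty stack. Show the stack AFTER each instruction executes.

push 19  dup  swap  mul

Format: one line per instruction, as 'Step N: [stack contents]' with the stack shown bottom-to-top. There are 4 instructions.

Step 1: [19]
Step 2: [19, 19]
Step 3: [19, 19]
Step 4: [361]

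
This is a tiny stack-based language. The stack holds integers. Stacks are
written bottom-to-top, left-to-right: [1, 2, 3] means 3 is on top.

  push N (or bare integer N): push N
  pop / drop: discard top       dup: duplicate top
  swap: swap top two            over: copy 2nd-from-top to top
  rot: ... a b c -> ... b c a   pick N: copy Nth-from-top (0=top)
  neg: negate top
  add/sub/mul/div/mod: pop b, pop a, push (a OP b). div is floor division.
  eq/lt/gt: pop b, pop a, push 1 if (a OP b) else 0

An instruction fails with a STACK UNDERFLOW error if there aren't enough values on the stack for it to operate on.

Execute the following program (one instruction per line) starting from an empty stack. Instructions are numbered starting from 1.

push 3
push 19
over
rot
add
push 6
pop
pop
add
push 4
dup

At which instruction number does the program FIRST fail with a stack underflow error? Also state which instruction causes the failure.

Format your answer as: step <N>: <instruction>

Step 1 ('push 3'): stack = [3], depth = 1
Step 2 ('push 19'): stack = [3, 19], depth = 2
Step 3 ('over'): stack = [3, 19, 3], depth = 3
Step 4 ('rot'): stack = [19, 3, 3], depth = 3
Step 5 ('add'): stack = [19, 6], depth = 2
Step 6 ('push 6'): stack = [19, 6, 6], depth = 3
Step 7 ('pop'): stack = [19, 6], depth = 2
Step 8 ('pop'): stack = [19], depth = 1
Step 9 ('add'): needs 2 value(s) but depth is 1 — STACK UNDERFLOW

Answer: step 9: add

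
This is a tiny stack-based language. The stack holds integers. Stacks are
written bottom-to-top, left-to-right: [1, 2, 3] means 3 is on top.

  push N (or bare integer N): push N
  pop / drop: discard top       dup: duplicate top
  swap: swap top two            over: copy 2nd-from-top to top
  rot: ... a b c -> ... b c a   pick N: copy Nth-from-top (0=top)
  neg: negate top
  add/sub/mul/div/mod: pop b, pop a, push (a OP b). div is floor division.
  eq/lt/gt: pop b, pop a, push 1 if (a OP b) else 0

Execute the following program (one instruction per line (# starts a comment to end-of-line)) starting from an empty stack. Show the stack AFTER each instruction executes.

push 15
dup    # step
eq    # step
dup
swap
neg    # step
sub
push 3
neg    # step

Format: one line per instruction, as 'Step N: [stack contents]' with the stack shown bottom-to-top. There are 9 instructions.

Step 1: [15]
Step 2: [15, 15]
Step 3: [1]
Step 4: [1, 1]
Step 5: [1, 1]
Step 6: [1, -1]
Step 7: [2]
Step 8: [2, 3]
Step 9: [2, -3]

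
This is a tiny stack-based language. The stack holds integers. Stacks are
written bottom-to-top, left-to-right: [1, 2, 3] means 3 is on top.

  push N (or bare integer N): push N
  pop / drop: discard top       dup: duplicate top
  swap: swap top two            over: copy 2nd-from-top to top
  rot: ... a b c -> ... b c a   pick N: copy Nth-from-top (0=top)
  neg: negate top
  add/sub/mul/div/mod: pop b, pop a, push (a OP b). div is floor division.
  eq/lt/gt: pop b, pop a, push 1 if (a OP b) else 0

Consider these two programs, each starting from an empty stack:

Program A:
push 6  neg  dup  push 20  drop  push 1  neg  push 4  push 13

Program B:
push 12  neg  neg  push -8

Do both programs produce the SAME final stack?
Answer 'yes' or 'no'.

Answer: no

Derivation:
Program A trace:
  After 'push 6': [6]
  After 'neg': [-6]
  After 'dup': [-6, -6]
  After 'push 20': [-6, -6, 20]
  After 'drop': [-6, -6]
  After 'push 1': [-6, -6, 1]
  After 'neg': [-6, -6, -1]
  After 'push 4': [-6, -6, -1, 4]
  After 'push 13': [-6, -6, -1, 4, 13]
Program A final stack: [-6, -6, -1, 4, 13]

Program B trace:
  After 'push 12': [12]
  After 'neg': [-12]
  After 'neg': [12]
  After 'push -8': [12, -8]
Program B final stack: [12, -8]
Same: no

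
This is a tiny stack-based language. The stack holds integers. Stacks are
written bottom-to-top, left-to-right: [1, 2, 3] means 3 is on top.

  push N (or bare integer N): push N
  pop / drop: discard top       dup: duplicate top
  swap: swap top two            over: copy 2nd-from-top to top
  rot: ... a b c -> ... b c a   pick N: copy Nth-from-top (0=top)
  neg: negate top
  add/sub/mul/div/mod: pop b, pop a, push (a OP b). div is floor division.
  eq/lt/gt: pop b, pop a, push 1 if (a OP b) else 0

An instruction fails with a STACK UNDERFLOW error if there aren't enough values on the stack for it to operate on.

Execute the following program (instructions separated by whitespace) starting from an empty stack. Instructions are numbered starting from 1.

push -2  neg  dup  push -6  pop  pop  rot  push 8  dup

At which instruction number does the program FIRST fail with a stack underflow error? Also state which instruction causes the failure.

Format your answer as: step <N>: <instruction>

Answer: step 7: rot

Derivation:
Step 1 ('push -2'): stack = [-2], depth = 1
Step 2 ('neg'): stack = [2], depth = 1
Step 3 ('dup'): stack = [2, 2], depth = 2
Step 4 ('push -6'): stack = [2, 2, -6], depth = 3
Step 5 ('pop'): stack = [2, 2], depth = 2
Step 6 ('pop'): stack = [2], depth = 1
Step 7 ('rot'): needs 3 value(s) but depth is 1 — STACK UNDERFLOW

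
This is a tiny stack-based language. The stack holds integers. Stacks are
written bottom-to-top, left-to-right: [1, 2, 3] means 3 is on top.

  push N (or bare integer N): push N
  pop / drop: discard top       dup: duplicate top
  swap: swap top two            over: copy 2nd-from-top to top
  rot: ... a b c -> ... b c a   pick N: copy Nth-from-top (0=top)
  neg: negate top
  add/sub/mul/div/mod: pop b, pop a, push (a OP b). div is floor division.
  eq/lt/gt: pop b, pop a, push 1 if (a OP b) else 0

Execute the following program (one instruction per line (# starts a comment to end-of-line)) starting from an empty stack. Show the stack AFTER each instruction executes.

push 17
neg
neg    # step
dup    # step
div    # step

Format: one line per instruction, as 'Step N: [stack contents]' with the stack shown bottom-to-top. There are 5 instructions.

Step 1: [17]
Step 2: [-17]
Step 3: [17]
Step 4: [17, 17]
Step 5: [1]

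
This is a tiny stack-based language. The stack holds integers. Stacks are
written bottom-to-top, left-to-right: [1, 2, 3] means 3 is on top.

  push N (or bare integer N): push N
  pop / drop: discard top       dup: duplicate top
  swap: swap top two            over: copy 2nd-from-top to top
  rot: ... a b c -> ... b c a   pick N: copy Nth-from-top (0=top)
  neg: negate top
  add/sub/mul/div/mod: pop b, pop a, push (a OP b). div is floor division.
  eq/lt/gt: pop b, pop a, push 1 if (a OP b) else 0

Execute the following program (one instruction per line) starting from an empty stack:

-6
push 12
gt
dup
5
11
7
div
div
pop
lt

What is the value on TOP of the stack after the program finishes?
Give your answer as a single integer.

Answer: 0

Derivation:
After 'push -6': [-6]
After 'push 12': [-6, 12]
After 'gt': [0]
After 'dup': [0, 0]
After 'push 5': [0, 0, 5]
After 'push 11': [0, 0, 5, 11]
After 'push 7': [0, 0, 5, 11, 7]
After 'div': [0, 0, 5, 1]
After 'div': [0, 0, 5]
After 'pop': [0, 0]
After 'lt': [0]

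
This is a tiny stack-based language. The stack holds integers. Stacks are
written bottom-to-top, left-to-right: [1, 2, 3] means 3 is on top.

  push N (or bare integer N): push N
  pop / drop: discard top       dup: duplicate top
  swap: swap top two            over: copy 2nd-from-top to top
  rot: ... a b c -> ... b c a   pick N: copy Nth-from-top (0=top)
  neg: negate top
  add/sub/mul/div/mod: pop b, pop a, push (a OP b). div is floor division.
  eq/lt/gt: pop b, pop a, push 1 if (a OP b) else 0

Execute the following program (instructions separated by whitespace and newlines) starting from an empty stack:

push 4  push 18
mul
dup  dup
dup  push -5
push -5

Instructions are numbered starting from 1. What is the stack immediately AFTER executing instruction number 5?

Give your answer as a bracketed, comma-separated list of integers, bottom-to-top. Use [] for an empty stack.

Answer: [72, 72, 72]

Derivation:
Step 1 ('push 4'): [4]
Step 2 ('push 18'): [4, 18]
Step 3 ('mul'): [72]
Step 4 ('dup'): [72, 72]
Step 5 ('dup'): [72, 72, 72]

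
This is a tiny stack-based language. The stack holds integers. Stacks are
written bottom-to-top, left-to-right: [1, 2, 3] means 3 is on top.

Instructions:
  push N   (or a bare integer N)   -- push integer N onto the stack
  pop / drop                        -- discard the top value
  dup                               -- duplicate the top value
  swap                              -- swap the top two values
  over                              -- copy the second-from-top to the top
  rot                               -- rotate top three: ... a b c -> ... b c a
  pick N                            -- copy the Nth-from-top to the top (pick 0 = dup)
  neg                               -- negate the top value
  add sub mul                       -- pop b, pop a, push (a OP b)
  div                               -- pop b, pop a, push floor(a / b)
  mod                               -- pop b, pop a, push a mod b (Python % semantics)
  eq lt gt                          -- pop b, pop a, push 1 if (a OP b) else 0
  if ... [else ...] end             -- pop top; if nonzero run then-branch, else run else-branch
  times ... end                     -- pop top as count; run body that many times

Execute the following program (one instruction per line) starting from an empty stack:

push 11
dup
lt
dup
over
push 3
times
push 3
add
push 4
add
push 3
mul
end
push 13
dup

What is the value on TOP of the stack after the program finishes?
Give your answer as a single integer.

Answer: 13

Derivation:
After 'push 11': [11]
After 'dup': [11, 11]
After 'lt': [0]
After 'dup': [0, 0]
After 'over': [0, 0, 0]
After 'push 3': [0, 0, 0, 3]
After 'times': [0, 0, 0]
After 'push 3': [0, 0, 0, 3]
After 'add': [0, 0, 3]
After 'push 4': [0, 0, 3, 4]
  ...
After 'push 3': [0, 0, 28, 3]
After 'mul': [0, 0, 84]
After 'push 3': [0, 0, 84, 3]
After 'add': [0, 0, 87]
After 'push 4': [0, 0, 87, 4]
After 'add': [0, 0, 91]
After 'push 3': [0, 0, 91, 3]
After 'mul': [0, 0, 273]
After 'push 13': [0, 0, 273, 13]
After 'dup': [0, 0, 273, 13, 13]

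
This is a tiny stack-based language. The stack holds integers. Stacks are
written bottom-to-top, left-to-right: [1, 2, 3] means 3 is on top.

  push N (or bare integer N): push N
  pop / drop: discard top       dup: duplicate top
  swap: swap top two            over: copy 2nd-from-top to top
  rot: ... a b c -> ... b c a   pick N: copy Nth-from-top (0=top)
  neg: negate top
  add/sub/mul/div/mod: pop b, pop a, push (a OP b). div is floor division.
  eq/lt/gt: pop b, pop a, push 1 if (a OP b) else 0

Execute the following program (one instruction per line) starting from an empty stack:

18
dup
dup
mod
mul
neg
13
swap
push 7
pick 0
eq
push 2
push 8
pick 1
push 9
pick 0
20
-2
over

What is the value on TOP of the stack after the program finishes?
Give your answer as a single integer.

Answer: 20

Derivation:
After 'push 18': [18]
After 'dup': [18, 18]
After 'dup': [18, 18, 18]
After 'mod': [18, 0]
After 'mul': [0]
After 'neg': [0]
After 'push 13': [0, 13]
After 'swap': [13, 0]
After 'push 7': [13, 0, 7]
After 'pick 0': [13, 0, 7, 7]
After 'eq': [13, 0, 1]
After 'push 2': [13, 0, 1, 2]
After 'push 8': [13, 0, 1, 2, 8]
After 'pick 1': [13, 0, 1, 2, 8, 2]
After 'push 9': [13, 0, 1, 2, 8, 2, 9]
After 'pick 0': [13, 0, 1, 2, 8, 2, 9, 9]
After 'push 20': [13, 0, 1, 2, 8, 2, 9, 9, 20]
After 'push -2': [13, 0, 1, 2, 8, 2, 9, 9, 20, -2]
After 'over': [13, 0, 1, 2, 8, 2, 9, 9, 20, -2, 20]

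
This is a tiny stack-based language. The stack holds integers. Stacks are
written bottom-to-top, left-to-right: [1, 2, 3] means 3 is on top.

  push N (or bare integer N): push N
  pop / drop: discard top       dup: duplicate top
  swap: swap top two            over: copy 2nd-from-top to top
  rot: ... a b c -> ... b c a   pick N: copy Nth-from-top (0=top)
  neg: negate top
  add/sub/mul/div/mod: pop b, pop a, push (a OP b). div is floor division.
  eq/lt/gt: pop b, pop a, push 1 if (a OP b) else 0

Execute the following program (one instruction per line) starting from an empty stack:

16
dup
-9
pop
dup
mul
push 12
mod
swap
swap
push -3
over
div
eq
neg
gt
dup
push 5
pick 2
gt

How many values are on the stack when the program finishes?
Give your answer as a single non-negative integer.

Answer: 3

Derivation:
After 'push 16': stack = [16] (depth 1)
After 'dup': stack = [16, 16] (depth 2)
After 'push -9': stack = [16, 16, -9] (depth 3)
After 'pop': stack = [16, 16] (depth 2)
After 'dup': stack = [16, 16, 16] (depth 3)
After 'mul': stack = [16, 256] (depth 2)
After 'push 12': stack = [16, 256, 12] (depth 3)
After 'mod': stack = [16, 4] (depth 2)
After 'swap': stack = [4, 16] (depth 2)
After 'swap': stack = [16, 4] (depth 2)
After 'push -3': stack = [16, 4, -3] (depth 3)
After 'over': stack = [16, 4, -3, 4] (depth 4)
After 'div': stack = [16, 4, -1] (depth 3)
After 'eq': stack = [16, 0] (depth 2)
After 'neg': stack = [16, 0] (depth 2)
After 'gt': stack = [1] (depth 1)
After 'dup': stack = [1, 1] (depth 2)
After 'push 5': stack = [1, 1, 5] (depth 3)
After 'pick 2': stack = [1, 1, 5, 1] (depth 4)
After 'gt': stack = [1, 1, 1] (depth 3)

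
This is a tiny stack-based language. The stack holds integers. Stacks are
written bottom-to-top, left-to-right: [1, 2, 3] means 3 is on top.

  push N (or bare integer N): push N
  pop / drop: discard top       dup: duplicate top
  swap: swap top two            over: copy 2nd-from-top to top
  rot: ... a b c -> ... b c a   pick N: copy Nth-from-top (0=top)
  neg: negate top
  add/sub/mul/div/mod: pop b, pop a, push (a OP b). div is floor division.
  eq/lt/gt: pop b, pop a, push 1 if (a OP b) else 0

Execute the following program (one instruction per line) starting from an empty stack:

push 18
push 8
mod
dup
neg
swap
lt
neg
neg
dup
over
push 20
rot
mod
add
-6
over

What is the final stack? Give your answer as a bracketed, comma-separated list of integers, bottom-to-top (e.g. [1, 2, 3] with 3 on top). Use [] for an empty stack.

Answer: [1, 1, -6, 1]

Derivation:
After 'push 18': [18]
After 'push 8': [18, 8]
After 'mod': [2]
After 'dup': [2, 2]
After 'neg': [2, -2]
After 'swap': [-2, 2]
After 'lt': [1]
After 'neg': [-1]
After 'neg': [1]
After 'dup': [1, 1]
After 'over': [1, 1, 1]
After 'push 20': [1, 1, 1, 20]
After 'rot': [1, 1, 20, 1]
After 'mod': [1, 1, 0]
After 'add': [1, 1]
After 'push -6': [1, 1, -6]
After 'over': [1, 1, -6, 1]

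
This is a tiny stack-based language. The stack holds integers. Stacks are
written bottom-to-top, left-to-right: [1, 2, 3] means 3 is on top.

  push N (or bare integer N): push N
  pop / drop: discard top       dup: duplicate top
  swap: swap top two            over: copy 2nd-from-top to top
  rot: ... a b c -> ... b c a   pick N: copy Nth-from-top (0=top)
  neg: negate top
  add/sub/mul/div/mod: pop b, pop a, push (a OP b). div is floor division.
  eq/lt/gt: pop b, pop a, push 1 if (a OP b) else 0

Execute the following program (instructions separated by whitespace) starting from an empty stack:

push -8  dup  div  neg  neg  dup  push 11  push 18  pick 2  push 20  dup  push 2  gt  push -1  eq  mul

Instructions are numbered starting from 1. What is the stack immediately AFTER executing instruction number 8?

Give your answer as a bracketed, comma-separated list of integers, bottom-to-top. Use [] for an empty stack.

Step 1 ('push -8'): [-8]
Step 2 ('dup'): [-8, -8]
Step 3 ('div'): [1]
Step 4 ('neg'): [-1]
Step 5 ('neg'): [1]
Step 6 ('dup'): [1, 1]
Step 7 ('push 11'): [1, 1, 11]
Step 8 ('push 18'): [1, 1, 11, 18]

Answer: [1, 1, 11, 18]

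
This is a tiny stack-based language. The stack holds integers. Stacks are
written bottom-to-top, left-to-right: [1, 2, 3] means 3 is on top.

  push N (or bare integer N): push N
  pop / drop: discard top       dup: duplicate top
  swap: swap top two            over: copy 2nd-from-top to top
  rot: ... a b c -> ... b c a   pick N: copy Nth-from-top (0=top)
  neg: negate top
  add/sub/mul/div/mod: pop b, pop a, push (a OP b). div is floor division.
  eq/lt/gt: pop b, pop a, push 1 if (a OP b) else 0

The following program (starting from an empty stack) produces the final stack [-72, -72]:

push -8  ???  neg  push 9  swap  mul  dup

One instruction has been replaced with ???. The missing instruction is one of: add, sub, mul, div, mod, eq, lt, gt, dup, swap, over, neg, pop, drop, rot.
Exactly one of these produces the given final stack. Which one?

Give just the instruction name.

Stack before ???: [-8]
Stack after ???:  [8]
The instruction that transforms [-8] -> [8] is: neg

Answer: neg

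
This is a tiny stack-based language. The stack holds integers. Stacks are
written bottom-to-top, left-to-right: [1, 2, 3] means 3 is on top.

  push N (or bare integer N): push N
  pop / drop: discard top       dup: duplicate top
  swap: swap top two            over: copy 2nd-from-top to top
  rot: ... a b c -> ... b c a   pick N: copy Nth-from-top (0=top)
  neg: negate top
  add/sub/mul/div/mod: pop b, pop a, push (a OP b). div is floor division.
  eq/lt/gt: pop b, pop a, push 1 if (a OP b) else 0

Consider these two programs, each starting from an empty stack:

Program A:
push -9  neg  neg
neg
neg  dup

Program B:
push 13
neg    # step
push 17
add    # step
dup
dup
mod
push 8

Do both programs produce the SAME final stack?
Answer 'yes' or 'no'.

Program A trace:
  After 'push -9': [-9]
  After 'neg': [9]
  After 'neg': [-9]
  After 'neg': [9]
  After 'neg': [-9]
  After 'dup': [-9, -9]
Program A final stack: [-9, -9]

Program B trace:
  After 'push 13': [13]
  After 'neg': [-13]
  After 'push 17': [-13, 17]
  After 'add': [4]
  After 'dup': [4, 4]
  After 'dup': [4, 4, 4]
  After 'mod': [4, 0]
  After 'push 8': [4, 0, 8]
Program B final stack: [4, 0, 8]
Same: no

Answer: no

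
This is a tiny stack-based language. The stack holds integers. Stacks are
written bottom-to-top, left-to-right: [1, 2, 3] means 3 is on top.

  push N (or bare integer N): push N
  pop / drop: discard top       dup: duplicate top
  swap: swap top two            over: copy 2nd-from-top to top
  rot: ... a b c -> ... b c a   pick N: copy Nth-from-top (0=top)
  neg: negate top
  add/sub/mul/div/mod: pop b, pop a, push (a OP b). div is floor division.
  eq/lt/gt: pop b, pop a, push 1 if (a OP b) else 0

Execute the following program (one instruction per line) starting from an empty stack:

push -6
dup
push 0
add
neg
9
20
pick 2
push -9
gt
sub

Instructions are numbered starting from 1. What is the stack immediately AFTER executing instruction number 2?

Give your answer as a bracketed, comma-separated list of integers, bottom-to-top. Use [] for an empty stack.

Answer: [-6, -6]

Derivation:
Step 1 ('push -6'): [-6]
Step 2 ('dup'): [-6, -6]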